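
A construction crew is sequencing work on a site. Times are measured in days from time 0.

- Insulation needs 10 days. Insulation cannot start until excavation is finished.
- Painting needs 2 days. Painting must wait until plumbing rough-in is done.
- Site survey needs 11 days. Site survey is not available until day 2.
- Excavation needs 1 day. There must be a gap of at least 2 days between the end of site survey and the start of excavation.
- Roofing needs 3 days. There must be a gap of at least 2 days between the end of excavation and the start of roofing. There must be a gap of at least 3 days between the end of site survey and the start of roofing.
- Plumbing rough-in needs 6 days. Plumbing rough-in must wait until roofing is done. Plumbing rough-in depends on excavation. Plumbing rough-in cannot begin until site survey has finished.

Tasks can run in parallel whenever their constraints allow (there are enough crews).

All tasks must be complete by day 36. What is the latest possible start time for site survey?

To finish by day 36, painting (duration 2) must start no later than day 34.
Plumbing rough-in has to be done before painting (must start by day 34). That means finishing by day 34, i.e. starting by 34 − 6 = day 28.
Since plumbing rough-in (must start by day 28) depends on it, roofing must finish by day 28. Backing off its 3-day duration gives a latest start of day 25.
Insulation must finish by day 36; it takes 10 days, so it must start by 36 − 10 = day 26.
Excavation has several dependents: roofing (must start by day 25, minus 2-day gap → day 23); plumbing rough-in (must start by day 28); insulation (must start by day 26). The earliest of those limits is day 23, so excavation must start by 23 − 1 = day 22.
For site survey: excavation (must start by day 22, minus 2-day gap → day 20); roofing (must start by day 25, minus 3-day gap → day 22); plumbing rough-in (must start by day 28). The most restrictive is day 20; with an 11-day duration, site survey must start by day 9.

9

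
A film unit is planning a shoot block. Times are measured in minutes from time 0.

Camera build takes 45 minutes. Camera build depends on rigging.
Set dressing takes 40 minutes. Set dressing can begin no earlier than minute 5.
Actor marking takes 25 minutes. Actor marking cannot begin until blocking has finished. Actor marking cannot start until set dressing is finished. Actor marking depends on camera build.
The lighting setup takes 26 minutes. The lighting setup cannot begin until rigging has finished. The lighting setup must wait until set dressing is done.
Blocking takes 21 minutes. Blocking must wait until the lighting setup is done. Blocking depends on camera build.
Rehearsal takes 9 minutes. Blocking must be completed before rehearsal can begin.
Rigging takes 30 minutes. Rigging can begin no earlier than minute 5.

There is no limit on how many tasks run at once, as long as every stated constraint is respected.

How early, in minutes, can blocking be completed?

101

Set dressing cannot begin until its own release at minute 5. It runs from minute 5 to 5 + 40 = minute 45.
Rigging cannot begin until its own release at minute 5. It runs from minute 5 to 5 + 30 = minute 35.
Camera build cannot begin until rigging (finishes minute 35). It runs from minute 35 to 35 + 45 = minute 80.
The lighting setup has to wait for rigging (finishes minute 35); set dressing (finishes minute 45). The latest of these is minute 45, so the lighting setup runs minute 45 to 45 + 26 = minute 71.
For blocking: the lighting setup (finishes minute 71); camera build (finishes minute 80). Taking the maximum gives a start of minute 80, and it finishes at 80 + 21 = minute 101.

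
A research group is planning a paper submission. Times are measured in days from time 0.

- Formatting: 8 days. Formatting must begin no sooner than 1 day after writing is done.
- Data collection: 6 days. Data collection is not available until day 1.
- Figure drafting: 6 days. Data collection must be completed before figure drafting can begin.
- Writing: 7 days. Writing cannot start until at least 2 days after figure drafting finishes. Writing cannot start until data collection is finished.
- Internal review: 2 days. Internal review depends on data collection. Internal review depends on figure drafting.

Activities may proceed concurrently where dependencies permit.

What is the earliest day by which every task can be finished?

Data collection cannot begin until its own release at day 1. It runs from day 1 to 1 + 6 = day 7.
Figure drafting waits on data collection (finishes day 7), so it starts at day 7 and finishes at 7 + 6 = day 13.
For internal review: data collection (finishes day 7); figure drafting (finishes day 13). Taking the maximum gives a start of day 13, and it finishes at 13 + 2 = day 15.
Writing needs all of figure drafting (finishes day 13, plus 2-day gap → day 15); data collection (finishes day 7). That puts its earliest start at day 15; it finishes at 15 + 7 = day 22.
After writing (finishes day 22, plus 1-day gap → day 23), formatting can start at day 23 and finishes at day 31.
All tasks are finished once the last one completes. Finish times: Data collection at 7, Figure drafting at 13, Writing at 22, Internal review at 15, Formatting at 31. The latest is day 31.

31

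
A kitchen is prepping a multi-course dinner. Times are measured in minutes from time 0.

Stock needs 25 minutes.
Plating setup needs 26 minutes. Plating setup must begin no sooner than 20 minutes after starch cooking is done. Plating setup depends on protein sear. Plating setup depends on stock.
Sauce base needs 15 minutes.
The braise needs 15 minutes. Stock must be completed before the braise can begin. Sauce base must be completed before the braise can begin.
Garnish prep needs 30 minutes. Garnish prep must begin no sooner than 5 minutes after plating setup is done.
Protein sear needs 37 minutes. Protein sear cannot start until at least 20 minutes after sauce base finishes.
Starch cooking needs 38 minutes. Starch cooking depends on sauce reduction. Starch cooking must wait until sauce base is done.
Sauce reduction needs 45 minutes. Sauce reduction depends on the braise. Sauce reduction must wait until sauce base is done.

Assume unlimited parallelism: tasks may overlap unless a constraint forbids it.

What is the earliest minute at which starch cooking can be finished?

123

Sauce base has no prerequisites, so it starts at minute 0 and finishes at minute 15.
Stock has no prerequisites, so it starts at minute 0 and finishes at minute 25.
The braise needs all of stock (finishes minute 25); sauce base (finishes minute 15). That puts its earliest start at minute 25; it finishes at 25 + 15 = minute 40.
Sauce reduction needs all of the braise (finishes minute 40); sauce base (finishes minute 15). That puts its earliest start at minute 40; it finishes at 40 + 45 = minute 85.
For starch cooking: sauce reduction (finishes minute 85); sauce base (finishes minute 15). Taking the maximum gives a start of minute 85, and it finishes at 85 + 38 = minute 123.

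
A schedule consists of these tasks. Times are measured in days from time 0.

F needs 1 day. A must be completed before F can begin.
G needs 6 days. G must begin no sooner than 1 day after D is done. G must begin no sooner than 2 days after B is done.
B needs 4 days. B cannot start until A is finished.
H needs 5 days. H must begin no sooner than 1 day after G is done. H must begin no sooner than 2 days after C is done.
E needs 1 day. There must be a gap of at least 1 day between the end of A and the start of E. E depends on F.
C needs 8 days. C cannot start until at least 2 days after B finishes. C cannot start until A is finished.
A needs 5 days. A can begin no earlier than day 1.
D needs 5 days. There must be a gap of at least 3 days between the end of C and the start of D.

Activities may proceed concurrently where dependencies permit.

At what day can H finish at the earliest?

41

A waits on its own release at day 1, so it starts at day 1 and finishes at 1 + 5 = day 6.
B waits on A (finishes day 6), so it starts at day 6 and finishes at 6 + 4 = day 10.
C cannot start until B (finishes day 10, plus 2-day gap → day 12); A (finishes day 6). The controlling bound is day 12, so C finishes at 12 + 8 = day 20.
D cannot begin until C (finishes day 20, plus 3-day gap → day 23). It runs from day 23 to 23 + 5 = day 28.
G has to wait for D (finishes day 28, plus 1-day gap → day 29); B (finishes day 10, plus 2-day gap → day 12). The latest of these is day 29, so G runs day 29 to 29 + 6 = day 35.
For H: G (finishes day 35, plus 1-day gap → day 36); C (finishes day 20, plus 2-day gap → day 22). Taking the maximum gives a start of day 36, and it finishes at 36 + 5 = day 41.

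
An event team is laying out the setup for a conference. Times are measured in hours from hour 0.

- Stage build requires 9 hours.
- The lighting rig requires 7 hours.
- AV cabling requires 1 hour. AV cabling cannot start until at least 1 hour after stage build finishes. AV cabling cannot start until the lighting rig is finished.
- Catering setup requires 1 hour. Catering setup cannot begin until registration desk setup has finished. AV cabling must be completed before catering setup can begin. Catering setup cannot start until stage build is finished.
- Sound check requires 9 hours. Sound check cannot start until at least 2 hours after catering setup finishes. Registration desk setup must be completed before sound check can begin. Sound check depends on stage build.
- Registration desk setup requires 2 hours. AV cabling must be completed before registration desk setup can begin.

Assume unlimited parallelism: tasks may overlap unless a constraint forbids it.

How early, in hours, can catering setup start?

13

The lighting rig has no prerequisites, so it starts at hour 0 and finishes at hour 7.
Stage build can start immediately at hour 0; it finishes at hour 9.
For AV cabling: stage build (finishes hour 9, plus 1-hour gap → hour 10); the lighting rig (finishes hour 7). Taking the maximum gives a start of hour 10, and it finishes at 10 + 1 = hour 11.
After AV cabling (finishes hour 11), registration desk setup can start at hour 11 and finishes at hour 13.
Catering setup waits on registration desk setup (finishes hour 13); AV cabling (finishes hour 11); stage build (finishes hour 9). The latest of these is hour 13, which is the earliest catering setup can start.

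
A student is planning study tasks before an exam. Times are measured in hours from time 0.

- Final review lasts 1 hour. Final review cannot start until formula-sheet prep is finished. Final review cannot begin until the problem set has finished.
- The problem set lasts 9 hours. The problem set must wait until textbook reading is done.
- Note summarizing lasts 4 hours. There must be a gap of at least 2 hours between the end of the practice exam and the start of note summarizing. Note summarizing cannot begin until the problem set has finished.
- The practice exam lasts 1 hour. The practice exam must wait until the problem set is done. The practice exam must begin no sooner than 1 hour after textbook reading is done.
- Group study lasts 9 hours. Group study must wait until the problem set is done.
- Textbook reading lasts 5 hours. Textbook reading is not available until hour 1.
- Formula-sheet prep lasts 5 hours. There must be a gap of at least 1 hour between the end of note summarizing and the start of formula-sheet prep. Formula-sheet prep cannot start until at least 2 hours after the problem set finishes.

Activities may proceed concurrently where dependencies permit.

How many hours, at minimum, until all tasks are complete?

29

Textbook reading cannot begin until its own release at hour 1. It runs from hour 1 to 1 + 5 = hour 6.
The problem set waits on textbook reading (finishes hour 6), so it starts at hour 6 and finishes at 6 + 9 = hour 15.
Group study waits on the problem set (finishes hour 15), so it starts at hour 15 and finishes at 15 + 9 = hour 24.
The practice exam has to wait for the problem set (finishes hour 15); textbook reading (finishes hour 6, plus 1-hour gap → hour 7). The latest of these is hour 15, so the practice exam runs hour 15 to 15 + 1 = hour 16.
For note summarizing: the practice exam (finishes hour 16, plus 2-hour gap → hour 18); the problem set (finishes hour 15). Taking the maximum gives a start of hour 18, and it finishes at 18 + 4 = hour 22.
Formula-sheet prep has to wait for note summarizing (finishes hour 22, plus 1-hour gap → hour 23); the problem set (finishes hour 15, plus 2-hour gap → hour 17). The latest of these is hour 23, so formula-sheet prep runs hour 23 to 23 + 5 = hour 28.
Final review cannot start until formula-sheet prep (finishes hour 28); the problem set (finishes hour 15). The controlling bound is hour 28, so final review finishes at 28 + 1 = hour 29.
All tasks are finished once the last one completes. Finish times: Textbook reading at 6, The problem set at 15, The practice exam at 16, Group study at 24, Note summarizing at 22, Formula-sheet prep at 28, Final review at 29. The latest is hour 29.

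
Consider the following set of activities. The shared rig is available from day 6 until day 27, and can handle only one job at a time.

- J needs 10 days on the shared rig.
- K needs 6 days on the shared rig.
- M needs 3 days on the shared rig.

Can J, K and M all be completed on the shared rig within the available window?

The shared rig window is 27 − 6 = 21 days.
Running back to back, the jobs need 10 + 6 + 3 = 19 days on the shared rig.
Since 19 ≤ 21, they fit within the window.

Yes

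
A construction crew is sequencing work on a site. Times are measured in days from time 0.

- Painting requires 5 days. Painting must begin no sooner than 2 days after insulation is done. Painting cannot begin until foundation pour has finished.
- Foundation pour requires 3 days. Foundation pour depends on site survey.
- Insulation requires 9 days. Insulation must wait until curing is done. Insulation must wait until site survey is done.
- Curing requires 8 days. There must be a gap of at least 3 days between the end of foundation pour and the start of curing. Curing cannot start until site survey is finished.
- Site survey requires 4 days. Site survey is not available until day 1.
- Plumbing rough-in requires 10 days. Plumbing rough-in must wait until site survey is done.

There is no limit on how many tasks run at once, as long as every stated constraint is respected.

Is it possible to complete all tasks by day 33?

Site survey cannot begin until its own release at day 1. It runs from day 1 to 1 + 4 = day 5.
Plumbing rough-in cannot begin until site survey (finishes day 5). It runs from day 5 to 5 + 10 = day 15.
After site survey (finishes day 5), foundation pour can start at day 5 and finishes at day 8.
For curing: foundation pour (finishes day 8, plus 3-day gap → day 11); site survey (finishes day 5). Taking the maximum gives a start of day 11, and it finishes at 11 + 8 = day 19.
Insulation has to wait for curing (finishes day 19); site survey (finishes day 5). The latest of these is day 19, so insulation runs day 19 to 19 + 9 = day 28.
For painting: insulation (finishes day 28, plus 2-day gap → day 30); foundation pour (finishes day 8). Taking the maximum gives a start of day 30, and it finishes at 30 + 5 = day 35.
The earliest everything can be done is day 35, which is after the deadline of 33, so it is not possible.

No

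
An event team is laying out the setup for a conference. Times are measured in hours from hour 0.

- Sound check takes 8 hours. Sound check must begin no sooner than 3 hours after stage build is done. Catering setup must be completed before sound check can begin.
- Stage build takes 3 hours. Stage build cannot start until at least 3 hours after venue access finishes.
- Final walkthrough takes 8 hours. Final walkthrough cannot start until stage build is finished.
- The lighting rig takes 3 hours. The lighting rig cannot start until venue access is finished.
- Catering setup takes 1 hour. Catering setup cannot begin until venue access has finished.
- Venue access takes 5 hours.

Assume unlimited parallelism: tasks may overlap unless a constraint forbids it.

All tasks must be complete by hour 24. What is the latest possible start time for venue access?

To finish by hour 24, sound check (duration 8) must start no later than hour 16.
To finish by hour 24, final walkthrough (duration 8) must start no later than hour 16.
For stage build: sound check (must start by hour 16, minus 3-hour gap → hour 13); final walkthrough (must start by hour 16). The most restrictive is hour 13; with a 3-hour duration, stage build must start by hour 10.
The lighting rig must finish by hour 24; it takes 3 hours, so it must start by 24 − 3 = hour 21.
Catering setup feeds into sound check (must start by hour 16); so catering setup must finish by hour 16 and therefore start by hour 15.
For venue access: stage build (must start by hour 10, minus 3-hour gap → hour 7); the lighting rig (must start by hour 21); catering setup (must start by hour 15). The most restrictive is hour 7; with a 5-hour duration, venue access must start by hour 2.

2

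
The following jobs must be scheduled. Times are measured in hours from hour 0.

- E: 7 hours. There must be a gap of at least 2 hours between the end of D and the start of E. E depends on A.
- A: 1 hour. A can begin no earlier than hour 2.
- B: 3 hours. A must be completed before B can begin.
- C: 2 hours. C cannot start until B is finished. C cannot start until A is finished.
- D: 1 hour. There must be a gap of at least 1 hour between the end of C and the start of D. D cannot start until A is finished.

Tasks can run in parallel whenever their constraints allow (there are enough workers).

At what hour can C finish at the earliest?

After its own release at hour 2, A can start at hour 2 and finishes at hour 3.
B cannot begin until A (finishes hour 3). It runs from hour 3 to 3 + 3 = hour 6.
C has to wait for B (finishes hour 6); A (finishes hour 3). The latest of these is hour 6, so C runs hour 6 to 6 + 2 = hour 8.

8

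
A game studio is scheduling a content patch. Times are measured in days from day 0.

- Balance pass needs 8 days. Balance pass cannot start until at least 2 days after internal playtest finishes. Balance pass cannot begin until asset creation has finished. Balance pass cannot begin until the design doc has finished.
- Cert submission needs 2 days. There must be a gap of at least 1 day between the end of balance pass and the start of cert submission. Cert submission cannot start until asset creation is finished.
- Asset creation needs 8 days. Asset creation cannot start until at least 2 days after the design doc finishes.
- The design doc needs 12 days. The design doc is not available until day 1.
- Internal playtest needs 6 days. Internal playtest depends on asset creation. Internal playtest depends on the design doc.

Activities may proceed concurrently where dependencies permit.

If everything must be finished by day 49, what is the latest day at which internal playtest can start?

30

Nothing follows cert submission; the deadline of day 49 is its only limit. It must start by 49 − 2 = day 47.
Balance pass must finish before cert submission (must start by day 47, minus 1-day gap → day 46). With an 8-day duration, balance pass must start by 46 − 8 = day 38.
Since balance pass (must start by day 38, minus 2-day gap → day 36) depends on it, internal playtest must finish by day 36. Backing off its 6-day duration gives a latest start of day 30.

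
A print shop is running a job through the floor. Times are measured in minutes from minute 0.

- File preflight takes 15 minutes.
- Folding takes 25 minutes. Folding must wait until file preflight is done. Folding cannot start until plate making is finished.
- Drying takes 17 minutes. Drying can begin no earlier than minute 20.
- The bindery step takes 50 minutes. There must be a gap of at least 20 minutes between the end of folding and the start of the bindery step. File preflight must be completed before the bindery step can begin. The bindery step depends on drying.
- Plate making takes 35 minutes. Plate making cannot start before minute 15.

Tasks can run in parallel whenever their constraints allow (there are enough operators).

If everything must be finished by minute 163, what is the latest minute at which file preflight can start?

To finish by minute 163, the bindery step (duration 50) must start no later than minute 113.
Folding has to be done before the bindery step (must start by minute 113, minus 20-minute gap → minute 93). That means finishing by minute 93, i.e. starting by 93 − 25 = minute 68.
For file preflight: folding (must start by minute 68); the bindery step (must start by minute 113). The most restrictive is minute 68; with a 15-minute duration, file preflight must start by minute 53.

53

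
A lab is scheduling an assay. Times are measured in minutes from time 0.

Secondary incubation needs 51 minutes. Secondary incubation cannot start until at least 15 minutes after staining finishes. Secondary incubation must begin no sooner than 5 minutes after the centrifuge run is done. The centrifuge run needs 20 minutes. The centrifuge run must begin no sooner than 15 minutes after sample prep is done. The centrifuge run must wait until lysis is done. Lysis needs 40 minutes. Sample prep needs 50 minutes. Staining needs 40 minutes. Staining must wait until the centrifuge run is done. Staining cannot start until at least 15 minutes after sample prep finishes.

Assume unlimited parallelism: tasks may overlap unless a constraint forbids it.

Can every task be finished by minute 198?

Yes

Lysis can start immediately at minute 0; it finishes at minute 40.
Sample prep has no prerequisites, so it starts at minute 0 and finishes at minute 50.
The centrifuge run needs all of sample prep (finishes minute 50, plus 15-minute gap → minute 65); lysis (finishes minute 40). That puts its earliest start at minute 65; it finishes at 65 + 20 = minute 85.
Staining needs all of the centrifuge run (finishes minute 85); sample prep (finishes minute 50, plus 15-minute gap → minute 65). That puts its earliest start at minute 85; it finishes at 85 + 40 = minute 125.
Secondary incubation cannot start until staining (finishes minute 125, plus 15-minute gap → minute 140); the centrifuge run (finishes minute 85, plus 5-minute gap → minute 90). The controlling bound is minute 140, so secondary incubation finishes at 140 + 51 = minute 191.
Every task is finished by minute 191, which is no later than the deadline of 198, so the schedule is feasible.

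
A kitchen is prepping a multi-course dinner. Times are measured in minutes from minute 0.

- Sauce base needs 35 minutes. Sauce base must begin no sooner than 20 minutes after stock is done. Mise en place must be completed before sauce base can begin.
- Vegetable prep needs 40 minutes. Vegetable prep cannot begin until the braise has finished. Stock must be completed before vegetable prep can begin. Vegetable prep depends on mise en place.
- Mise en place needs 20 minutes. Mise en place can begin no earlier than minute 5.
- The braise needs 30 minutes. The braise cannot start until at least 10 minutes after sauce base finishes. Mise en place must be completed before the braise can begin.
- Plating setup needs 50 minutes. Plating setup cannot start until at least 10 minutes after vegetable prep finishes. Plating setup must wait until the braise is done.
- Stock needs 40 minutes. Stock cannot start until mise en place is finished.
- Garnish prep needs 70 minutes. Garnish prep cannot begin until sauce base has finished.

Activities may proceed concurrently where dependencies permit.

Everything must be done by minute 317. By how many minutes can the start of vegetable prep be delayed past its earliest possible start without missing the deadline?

57

After its own release at minute 5, mise en place can start at minute 5 and finishes at minute 25.
Stock cannot begin until mise en place (finishes minute 25). It runs from minute 25 to 25 + 40 = minute 65.
Sauce base cannot start until stock (finishes minute 65, plus 20-minute gap → minute 85); mise en place (finishes minute 25). The controlling bound is minute 85, so sauce base finishes at 85 + 35 = minute 120.
The braise has to wait for sauce base (finishes minute 120, plus 10-minute gap → minute 130); mise en place (finishes minute 25). The latest of these is minute 130, so the braise runs minute 130 to 130 + 30 = minute 160.
Vegetable prep needs all of the braise (finishes minute 160); stock (finishes minute 65); mise en place (finishes minute 25). That puts its earliest start at minute 160; it finishes at 160 + 40 = minute 200.

Working backward from the deadline:
Plating setup has no dependents, so it just needs to finish by minute 317. Starting by 317 − 50 = minute 267 achieves that.
Vegetable prep has to be done before plating setup (must start by minute 267, minus 10-minute gap → minute 257). That means finishing by minute 257, i.e. starting by 257 − 40 = minute 217.
So vegetable prep can start as early as minute 160 and as late as minute 217, giving 217 − 160 = 57 minutes of slack.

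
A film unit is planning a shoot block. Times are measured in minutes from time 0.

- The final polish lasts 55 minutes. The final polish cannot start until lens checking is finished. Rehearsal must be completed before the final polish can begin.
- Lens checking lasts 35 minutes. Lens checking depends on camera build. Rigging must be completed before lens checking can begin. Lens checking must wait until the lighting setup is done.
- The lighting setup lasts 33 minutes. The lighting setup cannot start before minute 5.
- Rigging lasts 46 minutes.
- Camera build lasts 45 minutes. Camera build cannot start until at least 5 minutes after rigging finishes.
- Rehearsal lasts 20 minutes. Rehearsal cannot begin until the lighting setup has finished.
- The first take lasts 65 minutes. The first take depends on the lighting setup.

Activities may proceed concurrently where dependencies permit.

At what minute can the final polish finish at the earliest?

186

The lighting setup waits on its own release at minute 5, so it starts at minute 5 and finishes at 5 + 33 = minute 38.
Rehearsal cannot begin until the lighting setup (finishes minute 38). It runs from minute 38 to 38 + 20 = minute 58.
Rigging can start immediately at minute 0; it finishes at minute 46.
Camera build cannot begin until rigging (finishes minute 46, plus 5-minute gap → minute 51). It runs from minute 51 to 51 + 45 = minute 96.
Lens checking has to wait for camera build (finishes minute 96); rigging (finishes minute 46); the lighting setup (finishes minute 38). The latest of these is minute 96, so lens checking runs minute 96 to 96 + 35 = minute 131.
The final polish cannot start until lens checking (finishes minute 131); rehearsal (finishes minute 58). The controlling bound is minute 131, so the final polish finishes at 131 + 55 = minute 186.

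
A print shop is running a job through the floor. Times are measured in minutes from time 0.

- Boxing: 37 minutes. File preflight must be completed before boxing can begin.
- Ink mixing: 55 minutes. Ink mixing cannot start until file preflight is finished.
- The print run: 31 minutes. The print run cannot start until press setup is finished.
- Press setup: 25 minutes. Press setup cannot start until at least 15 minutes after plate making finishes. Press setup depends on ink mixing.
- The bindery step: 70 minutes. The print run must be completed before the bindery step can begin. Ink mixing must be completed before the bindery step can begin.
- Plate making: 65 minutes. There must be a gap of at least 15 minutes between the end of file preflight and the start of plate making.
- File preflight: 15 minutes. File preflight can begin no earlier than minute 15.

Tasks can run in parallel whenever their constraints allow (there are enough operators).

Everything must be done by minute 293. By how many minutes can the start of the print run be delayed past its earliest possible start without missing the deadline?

42

File preflight cannot begin until its own release at minute 15. It runs from minute 15 to 15 + 15 = minute 30.
Ink mixing cannot begin until file preflight (finishes minute 30). It runs from minute 30 to 30 + 55 = minute 85.
Plate making cannot begin until file preflight (finishes minute 30, plus 15-minute gap → minute 45). It runs from minute 45 to 45 + 65 = minute 110.
Press setup cannot start until plate making (finishes minute 110, plus 15-minute gap → minute 125); ink mixing (finishes minute 85). The controlling bound is minute 125, so press setup finishes at 125 + 25 = minute 150.
The print run cannot begin until press setup (finishes minute 150). It runs from minute 150 to 150 + 31 = minute 181.

Working backward from the deadline:
The bindery step must finish by minute 293; it takes 70 minutes, so it must start by 293 − 70 = minute 223.
Since the bindery step (must start by minute 223) depends on it, the print run must finish by minute 223. Backing off its 31-minute duration gives a latest start of minute 192.
So the print run can start as early as minute 150 and as late as minute 192, giving 192 − 150 = 42 minutes of slack.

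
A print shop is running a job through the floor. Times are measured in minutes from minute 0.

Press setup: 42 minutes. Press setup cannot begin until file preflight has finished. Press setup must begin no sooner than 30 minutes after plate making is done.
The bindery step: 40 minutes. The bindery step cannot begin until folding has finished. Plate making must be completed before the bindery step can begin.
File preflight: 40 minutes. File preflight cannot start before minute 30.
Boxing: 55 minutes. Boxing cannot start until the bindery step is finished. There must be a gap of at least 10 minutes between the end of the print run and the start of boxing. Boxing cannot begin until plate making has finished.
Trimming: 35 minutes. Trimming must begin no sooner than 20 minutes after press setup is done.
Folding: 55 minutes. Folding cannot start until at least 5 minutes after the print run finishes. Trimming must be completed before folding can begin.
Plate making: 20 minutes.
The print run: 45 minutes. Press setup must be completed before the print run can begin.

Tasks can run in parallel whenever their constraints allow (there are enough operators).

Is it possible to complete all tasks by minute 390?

Yes

Nothing blocks plate making, so it runs from minute 0 to minute 20.
After its own release at minute 30, file preflight can start at minute 30 and finishes at minute 70.
Press setup needs all of file preflight (finishes minute 70); plate making (finishes minute 20, plus 30-minute gap → minute 50). That puts its earliest start at minute 70; it finishes at 70 + 42 = minute 112.
After press setup (finishes minute 112, plus 20-minute gap → minute 132), trimming can start at minute 132 and finishes at minute 167.
After press setup (finishes minute 112), the print run can start at minute 112 and finishes at minute 157.
Folding has to wait for the print run (finishes minute 157, plus 5-minute gap → minute 162); trimming (finishes minute 167). The latest of these is minute 167, so folding runs minute 167 to 167 + 55 = minute 222.
The bindery step has to wait for folding (finishes minute 222); plate making (finishes minute 20). The latest of these is minute 222, so the bindery step runs minute 222 to 222 + 40 = minute 262.
Boxing has to wait for the bindery step (finishes minute 262); the print run (finishes minute 157, plus 10-minute gap → minute 167); plate making (finishes minute 20). The latest of these is minute 262, so boxing runs minute 262 to 262 + 55 = minute 317.
Every task is finished by minute 317, which is no later than the deadline of 390, so the schedule is feasible.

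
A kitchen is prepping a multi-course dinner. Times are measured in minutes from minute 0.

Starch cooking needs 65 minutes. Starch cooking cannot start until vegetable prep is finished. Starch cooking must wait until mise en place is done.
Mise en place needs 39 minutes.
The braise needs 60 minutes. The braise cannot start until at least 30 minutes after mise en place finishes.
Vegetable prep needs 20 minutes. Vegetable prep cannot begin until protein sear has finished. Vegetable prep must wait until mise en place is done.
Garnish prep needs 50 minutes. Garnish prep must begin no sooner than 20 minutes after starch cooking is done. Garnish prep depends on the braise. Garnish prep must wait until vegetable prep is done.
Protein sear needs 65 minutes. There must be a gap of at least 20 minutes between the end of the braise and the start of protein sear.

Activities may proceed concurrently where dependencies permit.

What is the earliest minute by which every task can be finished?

369

Nothing blocks mise en place, so it runs from minute 0 to minute 39.
The braise waits on mise en place (finishes minute 39, plus 30-minute gap → minute 69), so it starts at minute 69 and finishes at 69 + 60 = minute 129.
After the braise (finishes minute 129, plus 20-minute gap → minute 149), protein sear can start at minute 149 and finishes at minute 214.
Vegetable prep needs all of protein sear (finishes minute 214); mise en place (finishes minute 39). That puts its earliest start at minute 214; it finishes at 214 + 20 = minute 234.
For starch cooking: vegetable prep (finishes minute 234); mise en place (finishes minute 39). Taking the maximum gives a start of minute 234, and it finishes at 234 + 65 = minute 299.
For garnish prep: starch cooking (finishes minute 299, plus 20-minute gap → minute 319); the braise (finishes minute 129); vegetable prep (finishes minute 234). Taking the maximum gives a start of minute 319, and it finishes at 319 + 50 = minute 369.
All tasks are finished once the last one completes. Finish times: Mise en place at 39, The braise at 129, Protein sear at 214, Vegetable prep at 234, Starch cooking at 299, Garnish prep at 369. The latest is minute 369.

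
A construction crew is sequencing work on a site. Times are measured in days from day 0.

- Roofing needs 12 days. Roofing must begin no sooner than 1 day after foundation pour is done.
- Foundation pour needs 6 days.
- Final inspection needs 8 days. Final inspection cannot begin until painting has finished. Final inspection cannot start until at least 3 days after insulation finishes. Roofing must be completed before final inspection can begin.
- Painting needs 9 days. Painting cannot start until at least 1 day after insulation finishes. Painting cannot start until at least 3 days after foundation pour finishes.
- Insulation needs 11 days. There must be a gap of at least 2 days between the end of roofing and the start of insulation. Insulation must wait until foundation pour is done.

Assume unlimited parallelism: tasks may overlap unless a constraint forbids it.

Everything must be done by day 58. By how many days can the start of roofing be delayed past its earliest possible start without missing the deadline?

8

Foundation pour has no prerequisites, so it starts at day 0 and finishes at day 6.
After foundation pour (finishes day 6, plus 1-day gap → day 7), roofing can start at day 7 and finishes at day 19.

Working backward from the deadline:
Final inspection must finish by day 58; it takes 8 days, so it must start by 58 − 8 = day 50.
Since final inspection (must start by day 50) depends on it, painting must finish by day 50. Backing off its 9-day duration gives a latest start of day 41.
Insulation has several dependents: painting (must start by day 41, minus 1-day gap → day 40); final inspection (must start by day 50, minus 3-day gap → day 47). The earliest of those limits is day 40, so insulation must start by 40 − 11 = day 29.
Roofing feeds insulation (must start by day 29, minus 2-day gap → day 27); final inspection (must start by day 50). Taking the minimum, roofing must finish by day 27 and start by 27 − 12 = day 15.
So roofing can start as early as day 7 and as late as day 15, giving 15 − 7 = 8 days of slack.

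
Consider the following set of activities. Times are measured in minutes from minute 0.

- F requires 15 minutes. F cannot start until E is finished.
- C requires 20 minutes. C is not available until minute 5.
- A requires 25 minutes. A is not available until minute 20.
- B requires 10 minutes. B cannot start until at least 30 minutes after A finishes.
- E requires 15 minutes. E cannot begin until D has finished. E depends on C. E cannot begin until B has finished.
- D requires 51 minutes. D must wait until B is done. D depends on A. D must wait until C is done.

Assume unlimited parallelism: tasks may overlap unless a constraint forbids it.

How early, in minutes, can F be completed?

C waits on its own release at minute 5, so it starts at minute 5 and finishes at 5 + 20 = minute 25.
After its own release at minute 20, A can start at minute 20 and finishes at minute 45.
After A (finishes minute 45, plus 30-minute gap → minute 75), B can start at minute 75 and finishes at minute 85.
D cannot start until B (finishes minute 85); A (finishes minute 45); C (finishes minute 25). The controlling bound is minute 85, so D finishes at 85 + 51 = minute 136.
E has to wait for D (finishes minute 136); C (finishes minute 25); B (finishes minute 85). The latest of these is minute 136, so E runs minute 136 to 136 + 15 = minute 151.
After E (finishes minute 151), F can start at minute 151 and finishes at minute 166.

166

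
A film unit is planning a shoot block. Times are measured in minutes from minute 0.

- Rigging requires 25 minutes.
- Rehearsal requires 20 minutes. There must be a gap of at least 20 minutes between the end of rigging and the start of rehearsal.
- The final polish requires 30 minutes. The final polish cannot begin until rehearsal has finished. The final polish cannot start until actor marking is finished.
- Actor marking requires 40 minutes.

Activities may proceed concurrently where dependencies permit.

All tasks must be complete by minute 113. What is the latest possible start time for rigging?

18

Nothing follows the final polish; the deadline of minute 113 is its only limit. It must start by 113 − 30 = minute 83.
Since the final polish (must start by minute 83) depends on it, rehearsal must finish by minute 83. Backing off its 20-minute duration gives a latest start of minute 63.
Rigging feeds into rehearsal (must start by minute 63, minus 20-minute gap → minute 43); so rigging must finish by minute 43 and therefore start by minute 18.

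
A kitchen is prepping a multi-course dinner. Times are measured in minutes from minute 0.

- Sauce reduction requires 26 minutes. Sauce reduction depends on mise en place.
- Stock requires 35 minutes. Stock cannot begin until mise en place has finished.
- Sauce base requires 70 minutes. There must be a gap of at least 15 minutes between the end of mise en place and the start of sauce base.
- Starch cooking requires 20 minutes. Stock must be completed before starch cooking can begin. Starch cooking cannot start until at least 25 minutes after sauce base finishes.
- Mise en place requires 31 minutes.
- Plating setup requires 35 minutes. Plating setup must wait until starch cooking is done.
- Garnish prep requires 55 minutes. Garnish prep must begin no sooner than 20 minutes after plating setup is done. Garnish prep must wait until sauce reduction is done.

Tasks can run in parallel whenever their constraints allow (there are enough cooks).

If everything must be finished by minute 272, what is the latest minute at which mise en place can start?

1

Nothing follows garnish prep; the deadline of minute 272 is its only limit. It must start by 272 − 55 = minute 217.
Since garnish prep (must start by minute 217, minus 20-minute gap → minute 197) depends on it, plating setup must finish by minute 197. Backing off its 35-minute duration gives a latest start of minute 162.
Starch cooking feeds into plating setup (must start by minute 162); so starch cooking must finish by minute 162 and therefore start by minute 142.
Since starch cooking (must start by minute 142) depends on it, stock must finish by minute 142. Backing off its 35-minute duration gives a latest start of minute 107.
Sauce base must finish before starch cooking (must start by minute 142, minus 25-minute gap → minute 117). With a 70-minute duration, sauce base must start by 117 − 70 = minute 47.
Sauce reduction feeds into garnish prep (must start by minute 217); so sauce reduction must finish by minute 217 and therefore start by minute 191.
For mise en place: stock (must start by minute 107); sauce base (must start by minute 47, minus 15-minute gap → minute 32); sauce reduction (must start by minute 191). The most restrictive is minute 32; with a 31-minute duration, mise en place must start by minute 1.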